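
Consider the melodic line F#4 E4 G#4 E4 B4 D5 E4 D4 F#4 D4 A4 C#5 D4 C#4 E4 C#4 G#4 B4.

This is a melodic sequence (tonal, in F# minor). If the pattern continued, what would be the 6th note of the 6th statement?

F#4

With 6-note cells, note 6 of each statement runs D5, C#5, B4.
Carrying that down a 2nd forward: A4 → G#4 → F#4.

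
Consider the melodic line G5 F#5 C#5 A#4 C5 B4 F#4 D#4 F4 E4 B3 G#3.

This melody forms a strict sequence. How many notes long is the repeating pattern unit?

12 notes total. Splitting into 3 groups of 4:
G5 F#5 C#5 A#4 | C5 B4 F#4 D#4 | F4 E4 B3 G#3
Each cell is the previous one down a 5th — so the unit is 4 notes.

4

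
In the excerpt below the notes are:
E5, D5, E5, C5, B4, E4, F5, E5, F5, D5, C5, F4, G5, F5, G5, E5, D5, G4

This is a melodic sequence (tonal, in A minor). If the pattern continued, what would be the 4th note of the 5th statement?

With 6-note cells, note 4 of each statement runs C5, D5, E5.
Extending up a 2nd: F5 → G5.

G5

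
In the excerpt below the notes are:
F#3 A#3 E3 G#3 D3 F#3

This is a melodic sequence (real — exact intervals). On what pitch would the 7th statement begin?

Gb2

Unit = 2 notes; the statements start on F#3, E3, D3, moving down a 2nd each time.
Continuing: C3 → Bb2 → Ab2 → Gb2. Statement 7 starts on Gb2.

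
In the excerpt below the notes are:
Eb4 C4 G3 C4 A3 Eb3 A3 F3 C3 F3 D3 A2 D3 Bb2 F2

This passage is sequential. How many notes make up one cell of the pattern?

Try groups of 3 (5 cells in 15 notes):
Eb4 C4 G3 | C4 A3 Eb3 | A3 F3 C3 | F3 D3 A2 | D3 Bb2 F2
That's a consistent down a 3rd shift per cell, and no other grouping gives one.

3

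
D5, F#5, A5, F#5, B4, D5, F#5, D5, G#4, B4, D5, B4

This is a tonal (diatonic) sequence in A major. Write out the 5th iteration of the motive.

The 4-note cells begin on D5, B4, G#4 — each down a 3rd from the last.
Continuing the starts: E4 → C#4.
So cell 5 is C#4 E4 G#4 E4.

C#4 E4 G#4 E4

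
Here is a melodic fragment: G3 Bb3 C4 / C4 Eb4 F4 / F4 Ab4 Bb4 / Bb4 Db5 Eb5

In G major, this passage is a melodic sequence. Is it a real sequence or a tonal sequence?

Each cell has the same semitone pattern (3, 2) — intervals are preserved exactly.
And Bb3 lies outside G major, so the sequence is real rather than tonal.

real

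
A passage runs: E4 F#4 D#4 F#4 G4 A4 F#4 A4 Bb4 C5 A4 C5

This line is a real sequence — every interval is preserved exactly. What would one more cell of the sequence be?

Unit = 4 notes; the statements start on E4, G4, Bb4, moving up a 3rd each time.
So cell 4 is Db5 Eb5 C5 Eb5.

Db5 Eb5 C5 Eb5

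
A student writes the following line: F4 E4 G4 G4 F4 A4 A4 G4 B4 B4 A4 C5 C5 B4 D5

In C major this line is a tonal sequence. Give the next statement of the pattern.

Taking 3-note groups, the heads are F4, G4, A4, B4, C5: the pattern moves up a 2nd.
From D5 the diatonic shape gives D5 C5 E5.

D5 C5 E5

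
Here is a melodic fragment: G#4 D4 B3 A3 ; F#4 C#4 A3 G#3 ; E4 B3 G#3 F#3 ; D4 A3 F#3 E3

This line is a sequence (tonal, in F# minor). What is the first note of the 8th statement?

With a 4-note motive the entries are G#4, F#4, E4, D4, each down a 2nd from the previous.
Extending the heads down a 2nd: C#4 → B3 → A3 → G#3.

G#3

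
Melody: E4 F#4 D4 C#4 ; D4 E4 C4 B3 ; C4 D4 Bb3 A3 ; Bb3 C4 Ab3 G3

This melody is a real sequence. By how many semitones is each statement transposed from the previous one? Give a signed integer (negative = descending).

-2

Unit = 4 notes; the statements start on E4, D4, C4, Bb3, moving down a 2nd each time.
Counting half-steps from E4 to D4: -2.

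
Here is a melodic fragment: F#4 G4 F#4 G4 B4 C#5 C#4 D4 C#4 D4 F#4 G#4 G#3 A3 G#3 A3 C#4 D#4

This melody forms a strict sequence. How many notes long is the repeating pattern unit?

6

There are 18 notes; a 6-note unit gives 3 cells:
F#4 G4 F#4 G4 B4 C#5 | C#4 D4 C#4 D4 F#4 G#4 | G#3 A3 G#3 A3 C#4 D#4
That's a consistent down a 4th shift per cell, and no other grouping gives one.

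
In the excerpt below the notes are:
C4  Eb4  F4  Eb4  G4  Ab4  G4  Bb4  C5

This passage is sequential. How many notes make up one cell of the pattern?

9 notes total. Splitting into 3 groups of 3:
C4 Eb4 F4 | Eb4 G4 Ab4 | G4 Bb4 C5
Each cell is the previous one up a 3rd — so the unit is 3 notes.

3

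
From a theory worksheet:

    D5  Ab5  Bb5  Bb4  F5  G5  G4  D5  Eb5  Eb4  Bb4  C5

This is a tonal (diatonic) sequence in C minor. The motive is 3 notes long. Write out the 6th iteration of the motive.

With a 3-note motive the entries are D5, Bb4, G4, Eb4, each down a 3rd from the previous.
Extending down a 3rd: C4 → Ab3.
Statement 6 starts on Ab3 and keeps the same diatonic contour: Ab3 Eb4 F4.

Ab3 Eb4 F4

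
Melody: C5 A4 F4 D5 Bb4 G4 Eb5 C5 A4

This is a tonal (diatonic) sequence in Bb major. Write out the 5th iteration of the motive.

Taking 3-note groups, the heads are C5, D5, Eb5: the pattern moves up a 2nd.
Extending up a 2nd: F5 → G5.
Statement 5 starts on G5 and keeps the same diatonic contour: G5 Eb5 C5.

G5 Eb5 C5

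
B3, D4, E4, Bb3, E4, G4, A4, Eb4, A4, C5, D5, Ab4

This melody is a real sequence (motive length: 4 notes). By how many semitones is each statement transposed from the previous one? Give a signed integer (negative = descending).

Taking 4-note groups, the heads are B3, E4, A4: the pattern moves up a 4th.
B3 to E4 spans +5 semitones.

5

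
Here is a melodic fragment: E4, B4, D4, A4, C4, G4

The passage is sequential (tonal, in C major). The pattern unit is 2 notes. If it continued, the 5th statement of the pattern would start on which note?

Taking 2-note groups, the heads are E4, D4, C4: the pattern moves down a 2nd.
Extending the heads down a 2nd: B3 → A3.

A3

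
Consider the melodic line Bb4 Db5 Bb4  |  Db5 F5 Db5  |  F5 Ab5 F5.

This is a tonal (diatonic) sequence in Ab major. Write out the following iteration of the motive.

Ab5 C6 Ab5

Unit = 3 notes; the statements start on Bb4, Db5, F5, moving up a 3rd each time.
From Ab5 the diatonic shape gives Ab5 C6 Ab5.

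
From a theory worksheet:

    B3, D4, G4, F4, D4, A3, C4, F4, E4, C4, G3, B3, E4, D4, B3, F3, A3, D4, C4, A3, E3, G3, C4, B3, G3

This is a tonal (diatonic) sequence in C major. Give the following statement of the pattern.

The 5-note cells begin on B3, A3, G3, F3, E3 — each down a 2nd from the last.
From D3 the diatonic shape gives D3 F3 B3 A3 F3.

D3 F3 B3 A3 F3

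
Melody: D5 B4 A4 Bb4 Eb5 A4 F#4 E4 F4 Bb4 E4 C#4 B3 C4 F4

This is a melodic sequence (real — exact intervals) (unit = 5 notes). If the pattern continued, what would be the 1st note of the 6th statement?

C#3

With 5-note cells, note 1 of each statement runs D5, A4, E4.
Carrying that down a 4th forward: B3 → F#3 → C#3.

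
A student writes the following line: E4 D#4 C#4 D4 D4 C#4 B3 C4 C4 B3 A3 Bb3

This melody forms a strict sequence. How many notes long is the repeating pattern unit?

There are 12 notes; a 4-note unit gives 3 cells:
E4 D#4 C#4 D4 | D4 C#4 B3 C4 | C4 B3 A3 Bb3
Each cell is the previous one down a 2nd — so the unit is 4 notes.

4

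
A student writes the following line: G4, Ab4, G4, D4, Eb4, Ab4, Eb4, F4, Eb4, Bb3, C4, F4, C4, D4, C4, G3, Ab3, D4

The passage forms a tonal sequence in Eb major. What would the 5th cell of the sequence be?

F3 G3 F3 C3 D3 G3

Unit = 6 notes; the statements start on G4, Eb4, C4, moving down a 3rd each time.
Carrying on: Ab3 → F3.
From F3 the diatonic shape gives F3 G3 F3 C3 D3 G3.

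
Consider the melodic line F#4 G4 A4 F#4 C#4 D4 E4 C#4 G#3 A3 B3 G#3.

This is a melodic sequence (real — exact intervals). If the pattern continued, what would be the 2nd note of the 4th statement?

E3

The unit is 4 notes. Position-2 pitches of the 3 shown cells: G4, D4, A3.
Each moves down a 4th; the next is E3.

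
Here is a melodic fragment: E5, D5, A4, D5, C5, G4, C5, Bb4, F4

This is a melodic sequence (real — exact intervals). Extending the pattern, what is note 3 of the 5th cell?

Db4

With 3-note cells, note 3 of each statement runs A4, G4, F4.
Extending down a 2nd: Eb4 → Db4.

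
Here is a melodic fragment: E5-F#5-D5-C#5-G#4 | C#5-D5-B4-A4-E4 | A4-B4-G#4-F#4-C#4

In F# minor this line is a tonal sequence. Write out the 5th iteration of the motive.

D4 E4 C#4 B3 F#3

The 5-note cells begin on E5, C#5, A4 — each down a 3rd from the last.
Extending down a 3rd: F#4 → D4.
Statement 5 starts on D4 and keeps the same diatonic contour: D4 E4 C#4 B3 F#3.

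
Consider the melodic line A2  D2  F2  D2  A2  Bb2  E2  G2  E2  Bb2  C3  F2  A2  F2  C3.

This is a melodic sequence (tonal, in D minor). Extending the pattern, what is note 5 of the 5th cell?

With 5-note cells, note 5 of each statement runs A2, Bb2, C3.
Carrying that up a 2nd forward: D3 → E3.

E3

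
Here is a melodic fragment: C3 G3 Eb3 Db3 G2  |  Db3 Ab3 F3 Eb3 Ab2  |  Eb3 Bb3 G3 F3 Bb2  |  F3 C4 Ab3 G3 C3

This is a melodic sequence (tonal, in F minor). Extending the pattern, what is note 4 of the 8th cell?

With 5-note cells, note 4 of each statement runs Db3, Eb3, F3, G3.
Each moves up a 2nd. Continuing: Ab3 → Bb3 → C4 → Db4.

Db4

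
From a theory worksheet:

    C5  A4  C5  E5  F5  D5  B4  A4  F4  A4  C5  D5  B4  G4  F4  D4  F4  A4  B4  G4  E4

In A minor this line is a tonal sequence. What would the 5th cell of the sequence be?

Unit = 7 notes; the statements start on C5, A4, F4, moving down a 3rd each time.
Continuing the starts: D4 → B3.
From B3 the diatonic shape gives B3 G3 B3 D4 E4 C4 A3.

B3 G3 B3 D4 E4 C4 A3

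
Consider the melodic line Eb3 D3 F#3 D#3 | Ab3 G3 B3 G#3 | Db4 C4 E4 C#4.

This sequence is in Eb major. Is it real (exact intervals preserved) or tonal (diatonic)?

real

Each cell has the same semitone pattern (-1, 4, -3) — intervals are preserved exactly.
And F#3 lies outside Eb major, so the sequence is real rather than tonal.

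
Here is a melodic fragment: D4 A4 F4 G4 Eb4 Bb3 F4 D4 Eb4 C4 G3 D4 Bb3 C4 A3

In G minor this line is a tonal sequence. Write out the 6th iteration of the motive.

A2 Eb3 C3 D3 Bb2

With a 5-note motive the entries are D4, Bb3, G3, each down a 3rd from the previous.
Carrying on: Eb3 → C3 → A2.
Statement 6 starts on A2 and keeps the same diatonic contour: A2 Eb3 C3 D3 Bb2.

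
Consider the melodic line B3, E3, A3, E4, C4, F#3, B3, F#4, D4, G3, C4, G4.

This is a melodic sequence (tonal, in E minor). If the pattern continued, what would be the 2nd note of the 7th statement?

Grouping in 4s, the 2nd note of each cell is E3, F#3, G3.
Each moves up a 2nd. Continuing: A3 → B3 → C4 → D4.

D4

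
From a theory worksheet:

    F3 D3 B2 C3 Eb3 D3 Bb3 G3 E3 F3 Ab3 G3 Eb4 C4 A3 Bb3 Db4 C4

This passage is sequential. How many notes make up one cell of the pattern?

18 notes total. Splitting into 3 groups of 6:
F3 D3 B2 C3 Eb3 D3 | Bb3 G3 E3 F3 Ab3 G3 | Eb4 C4 A3 Bb3 Db4 C4
Every group is a transposition up a 4th of the one before; no shorter unit works.

6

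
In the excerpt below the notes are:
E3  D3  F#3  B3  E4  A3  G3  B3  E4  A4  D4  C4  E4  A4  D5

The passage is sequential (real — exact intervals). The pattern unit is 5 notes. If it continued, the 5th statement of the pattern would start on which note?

C5

Taking 5-note groups, the heads are E3, A3, D4: the pattern moves up a 4th.
Extending the heads up a 4th: G4 → C5.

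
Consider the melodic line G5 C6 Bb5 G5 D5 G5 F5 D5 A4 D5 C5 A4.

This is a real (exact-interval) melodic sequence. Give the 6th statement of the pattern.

Unit = 4 notes; the statements start on G5, D5, A4, moving down a 4th each time.
Carrying on: E4 → B3 → F#3.
So cell 6 is F#3 B3 A3 F#3.

F#3 B3 A3 F#3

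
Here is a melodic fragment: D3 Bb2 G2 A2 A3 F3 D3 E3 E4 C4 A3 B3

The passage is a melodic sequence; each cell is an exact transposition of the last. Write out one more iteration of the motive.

B4 G4 E4 F#4

Unit = 4 notes; the statements start on D3, A3, E4, moving up a 5th each time.
So cell 4 is B4 G4 E4 F#4.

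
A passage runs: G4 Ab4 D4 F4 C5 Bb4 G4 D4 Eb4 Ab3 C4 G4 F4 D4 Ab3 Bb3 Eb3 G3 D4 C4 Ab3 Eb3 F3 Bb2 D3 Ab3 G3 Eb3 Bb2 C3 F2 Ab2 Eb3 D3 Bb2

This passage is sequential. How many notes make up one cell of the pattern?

Try groups of 7 (5 cells in 35 notes):
G4 Ab4 D4 F4 C5 Bb4 G4 | D4 Eb4 Ab3 C4 G4 F4 D4 | Ab3 Bb3 Eb3 G3 D4 C4 Ab3 | Eb3 F3 Bb2 D3 Ab3 G3 Eb3 | Bb2 C3 F2 Ab2 Eb3 D3 Bb2
Every group is a transposition down a 4th of the one before; no shorter unit works.

7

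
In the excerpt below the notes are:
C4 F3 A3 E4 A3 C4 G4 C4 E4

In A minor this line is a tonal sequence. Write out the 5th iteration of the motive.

Unit = 3 notes; the statements start on C4, E4, G4, moving up a 3rd each time.
Carrying on: B4 → D5.
From D5 the diatonic shape gives D5 G4 B4.

D5 G4 B4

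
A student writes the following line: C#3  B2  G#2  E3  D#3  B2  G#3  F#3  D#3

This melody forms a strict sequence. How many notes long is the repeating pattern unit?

There are 9 notes; a 3-note unit gives 3 cells:
C#3 B2 G#2 | E3 D#3 B2 | G#3 F#3 D#3
Each cell is the previous one up a 3rd — so the unit is 3 notes.

3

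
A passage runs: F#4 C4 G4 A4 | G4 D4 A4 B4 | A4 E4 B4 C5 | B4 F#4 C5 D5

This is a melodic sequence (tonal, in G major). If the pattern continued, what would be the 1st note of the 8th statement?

The unit is 4 notes. Position-1 pitches of the 4 shown cells: F#4, G4, A4, B4.
Extending up a 2nd: C5 → D5 → E5 → F#5.

F#5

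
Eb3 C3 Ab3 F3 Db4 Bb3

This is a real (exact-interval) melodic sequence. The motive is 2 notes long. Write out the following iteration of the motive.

Unit = 2 notes; the statements start on Eb3, Ab3, Db4, moving up a 4th each time.
From Gb4 the exact shape gives Gb4 Eb4.

Gb4 Eb4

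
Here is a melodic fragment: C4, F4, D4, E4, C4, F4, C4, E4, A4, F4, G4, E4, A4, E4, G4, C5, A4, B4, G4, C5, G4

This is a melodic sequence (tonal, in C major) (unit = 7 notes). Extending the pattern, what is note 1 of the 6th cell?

F5

The unit is 7 notes. Position-1 pitches of the 3 shown cells: C4, E4, G4.
Each moves up a 3rd. Continuing: B4 → D5 → F5.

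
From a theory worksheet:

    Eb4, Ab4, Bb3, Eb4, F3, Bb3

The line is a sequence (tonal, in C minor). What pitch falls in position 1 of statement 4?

C3

With 2-note cells, note 1 of each statement runs Eb4, Bb3, F3.
One more down a 4th gives C3.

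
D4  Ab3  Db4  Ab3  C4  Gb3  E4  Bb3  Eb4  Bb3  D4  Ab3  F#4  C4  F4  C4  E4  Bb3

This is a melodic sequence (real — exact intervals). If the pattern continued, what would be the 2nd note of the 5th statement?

E4

The unit is 6 notes. Position-2 pitches of the 3 shown cells: Ab3, Bb3, C4.
Each moves up a 2nd. Continuing: D4 → E4.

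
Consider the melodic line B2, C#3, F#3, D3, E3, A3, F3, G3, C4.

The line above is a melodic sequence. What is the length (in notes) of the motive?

9 notes total. Splitting into 3 groups of 3:
B2 C#3 F#3 | D3 E3 A3 | F3 G3 C4
That's a consistent up a 3rd shift per cell, and no other grouping gives one.

3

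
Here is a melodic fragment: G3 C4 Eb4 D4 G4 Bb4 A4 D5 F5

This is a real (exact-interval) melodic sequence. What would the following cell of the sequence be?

Taking 3-note groups, the heads are G3, D4, A4: the pattern moves up a 5th.
From E5 the exact shape gives E5 A5 C6.

E5 A5 C6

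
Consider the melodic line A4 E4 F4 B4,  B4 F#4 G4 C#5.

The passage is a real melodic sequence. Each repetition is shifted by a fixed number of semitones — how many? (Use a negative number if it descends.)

Unit = 4 notes; the statements start on A4, B4, moving up a 2nd each time.
Counting half-steps from A4 to B4: 2.

2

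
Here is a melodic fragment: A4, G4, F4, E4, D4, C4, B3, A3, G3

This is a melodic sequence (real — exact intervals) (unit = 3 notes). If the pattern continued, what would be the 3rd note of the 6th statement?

With 3-note cells, note 3 of each statement runs F4, C4, G3.
Each moves down a 4th. Continuing: D3 → A2 → E2.

E2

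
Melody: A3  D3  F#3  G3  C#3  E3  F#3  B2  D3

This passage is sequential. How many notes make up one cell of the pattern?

9 notes total. Splitting into 3 groups of 3:
A3 D3 F#3 | G3 C#3 E3 | F#3 B2 D3
Every group is a transposition down a 2nd of the one before; no shorter unit works.

3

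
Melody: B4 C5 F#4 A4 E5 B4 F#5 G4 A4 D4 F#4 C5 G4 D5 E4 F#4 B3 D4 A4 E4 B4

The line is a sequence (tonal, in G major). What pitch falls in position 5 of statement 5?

D4

With 7-note cells, note 5 of each statement runs E5, C5, A4.
Carrying that down a 3rd forward: F#4 → D4.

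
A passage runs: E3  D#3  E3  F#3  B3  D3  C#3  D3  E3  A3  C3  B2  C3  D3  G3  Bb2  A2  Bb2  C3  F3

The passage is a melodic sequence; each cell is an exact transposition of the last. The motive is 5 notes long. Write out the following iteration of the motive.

Unit = 5 notes; the statements start on E3, D3, C3, Bb2, moving down a 2nd each time.
So cell 5 is Ab2 G2 Ab2 Bb2 Eb3.

Ab2 G2 Ab2 Bb2 Eb3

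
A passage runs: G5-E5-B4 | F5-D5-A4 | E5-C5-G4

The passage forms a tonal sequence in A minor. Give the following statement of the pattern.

D5 B4 F4

Unit = 3 notes; the statements start on G5, F5, E5, moving down a 2nd each time.
So cell 4 is D5 B4 F4.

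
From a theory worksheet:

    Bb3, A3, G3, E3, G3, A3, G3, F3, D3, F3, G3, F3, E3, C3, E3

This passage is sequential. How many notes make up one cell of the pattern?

15 notes total. Splitting into 3 groups of 5:
Bb3 A3 G3 E3 G3 | A3 G3 F3 D3 F3 | G3 F3 E3 C3 E3
Each cell is the previous one down a 2nd — so the unit is 5 notes.

5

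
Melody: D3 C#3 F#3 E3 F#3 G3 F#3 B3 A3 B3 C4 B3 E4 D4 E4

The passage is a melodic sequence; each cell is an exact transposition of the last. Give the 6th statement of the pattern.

Eb5 D5 G5 F5 G5

With a 5-note motive the entries are D3, G3, C4, each up a 4th from the previous.
Extending up a 4th: F4 → Bb4 → Eb5.
From Eb5 the exact shape gives Eb5 D5 G5 F5 G5.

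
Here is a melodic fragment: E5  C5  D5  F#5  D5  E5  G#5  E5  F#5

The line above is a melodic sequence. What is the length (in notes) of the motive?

There are 9 notes; a 3-note unit gives 3 cells:
E5 C5 D5 | F#5 D5 E5 | G#5 E5 F#5
Each cell is the previous one up a 2nd — so the unit is 3 notes.

3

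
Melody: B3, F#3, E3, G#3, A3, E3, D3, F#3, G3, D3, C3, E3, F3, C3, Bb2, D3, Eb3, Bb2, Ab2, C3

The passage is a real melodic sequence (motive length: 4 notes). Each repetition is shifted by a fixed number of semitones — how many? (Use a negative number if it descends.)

Unit = 4 notes; the statements start on B3, A3, G3, F3, Eb3, moving down a 2nd each time.
Counting half-steps from B3 to A3: -2.

-2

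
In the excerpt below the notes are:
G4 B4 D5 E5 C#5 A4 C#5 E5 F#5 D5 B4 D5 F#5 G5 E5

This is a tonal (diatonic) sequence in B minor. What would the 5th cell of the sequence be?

D5 F#5 A5 B5 G5

With a 5-note motive the entries are G4, A4, B4, each up a 2nd from the previous.
Carrying on: C#5 → D5.
Statement 5 starts on D5 and keeps the same diatonic contour: D5 F#5 A5 B5 G5.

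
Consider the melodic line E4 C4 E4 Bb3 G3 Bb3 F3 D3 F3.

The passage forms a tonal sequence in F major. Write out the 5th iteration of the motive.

G2 E2 G2

The 3-note cells begin on E4, Bb3, F3 — each down a 4th from the last.
Continuing the starts: C3 → G2.
So cell 5 is G2 E2 G2.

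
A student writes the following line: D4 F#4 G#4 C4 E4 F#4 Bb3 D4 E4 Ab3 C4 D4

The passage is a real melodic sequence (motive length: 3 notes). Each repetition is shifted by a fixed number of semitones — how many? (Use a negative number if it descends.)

With a 3-note motive the entries are D4, C4, Bb3, Ab3, each down a 2nd from the previous.
D4→C4 is 60 − 62 = -2 semitones.

-2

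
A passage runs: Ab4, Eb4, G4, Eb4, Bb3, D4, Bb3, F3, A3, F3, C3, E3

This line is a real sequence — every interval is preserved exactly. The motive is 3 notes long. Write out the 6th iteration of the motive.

Taking 3-note groups, the heads are Ab4, Eb4, Bb3, F3: the pattern moves down a 4th.
Continuing the starts: C3 → G2.
From G2 the exact shape gives G2 D2 F#2.

G2 D2 F#2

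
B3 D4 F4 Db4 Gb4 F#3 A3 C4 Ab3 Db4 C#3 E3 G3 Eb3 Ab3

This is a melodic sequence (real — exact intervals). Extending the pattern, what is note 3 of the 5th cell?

With 5-note cells, note 3 of each statement runs F4, C4, G3.
Carrying that down a 4th forward: D3 → A2.

A2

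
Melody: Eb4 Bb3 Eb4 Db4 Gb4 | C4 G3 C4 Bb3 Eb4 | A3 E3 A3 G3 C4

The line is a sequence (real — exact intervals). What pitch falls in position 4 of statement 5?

The unit is 5 notes. Position-4 pitches of the 3 shown cells: Db4, Bb3, G3.
Each moves down a 3rd. Continuing: E3 → C#3.

C#3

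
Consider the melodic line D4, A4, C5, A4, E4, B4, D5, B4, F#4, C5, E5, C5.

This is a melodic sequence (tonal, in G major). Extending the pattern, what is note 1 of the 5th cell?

A4

With 4-note cells, note 1 of each statement runs D4, E4, F#4.
Each moves up a 2nd. Continuing: G4 → A4.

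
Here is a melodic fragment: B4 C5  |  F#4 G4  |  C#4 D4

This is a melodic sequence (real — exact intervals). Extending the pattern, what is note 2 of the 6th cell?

B2

Grouping in 2s, the 2nd note of each cell is C5, G4, D4.
Extending down a 4th: A3 → E3 → B2.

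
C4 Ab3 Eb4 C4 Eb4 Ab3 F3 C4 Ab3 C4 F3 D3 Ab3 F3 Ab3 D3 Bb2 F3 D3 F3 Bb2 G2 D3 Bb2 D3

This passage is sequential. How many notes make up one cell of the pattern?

There are 25 notes; a 5-note unit gives 5 cells:
C4 Ab3 Eb4 C4 Eb4 | Ab3 F3 C4 Ab3 C4 | F3 D3 Ab3 F3 Ab3 | D3 Bb2 F3 D3 F3 | Bb2 G2 D3 Bb2 D3
Every group is a transposition down a 3rd of the one before; no shorter unit works.

5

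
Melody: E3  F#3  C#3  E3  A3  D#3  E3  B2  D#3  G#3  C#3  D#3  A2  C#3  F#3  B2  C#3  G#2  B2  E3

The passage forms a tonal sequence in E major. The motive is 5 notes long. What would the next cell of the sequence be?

A2 B2 F#2 A2 D#3

The 5-note cells begin on E3, D#3, C#3, B2 — each down a 2nd from the last.
So cell 5 is A2 B2 F#2 A2 D#3.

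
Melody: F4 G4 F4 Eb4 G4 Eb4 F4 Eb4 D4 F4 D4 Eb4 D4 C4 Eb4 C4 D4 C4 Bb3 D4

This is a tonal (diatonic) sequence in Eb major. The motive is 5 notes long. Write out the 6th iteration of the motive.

Ab3 Bb3 Ab3 G3 Bb3

Taking 5-note groups, the heads are F4, Eb4, D4, C4: the pattern moves down a 2nd.
Carrying on: Bb3 → Ab3.
So cell 6 is Ab3 Bb3 Ab3 G3 Bb3.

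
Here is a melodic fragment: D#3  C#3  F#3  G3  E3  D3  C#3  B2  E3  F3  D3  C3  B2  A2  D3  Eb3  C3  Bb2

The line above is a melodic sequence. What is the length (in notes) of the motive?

18 notes total. Splitting into 3 groups of 6:
D#3 C#3 F#3 G3 E3 D3 | C#3 B2 E3 F3 D3 C3 | B2 A2 D3 Eb3 C3 Bb2
Every group is a transposition down a 2nd of the one before; no shorter unit works.

6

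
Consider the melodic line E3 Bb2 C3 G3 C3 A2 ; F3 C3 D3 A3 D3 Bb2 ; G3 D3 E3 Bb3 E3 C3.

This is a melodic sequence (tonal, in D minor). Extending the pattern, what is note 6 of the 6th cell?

The unit is 6 notes. Position-6 pitches of the 3 shown cells: A2, Bb2, C3.
Carrying that up a 2nd forward: D3 → E3 → F3.

F3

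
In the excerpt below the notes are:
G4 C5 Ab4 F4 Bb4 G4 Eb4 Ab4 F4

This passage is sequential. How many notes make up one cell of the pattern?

3

Try groups of 3 (3 cells in 9 notes):
G4 C5 Ab4 | F4 Bb4 G4 | Eb4 Ab4 F4
Every group is a transposition down a 2nd of the one before; no shorter unit works.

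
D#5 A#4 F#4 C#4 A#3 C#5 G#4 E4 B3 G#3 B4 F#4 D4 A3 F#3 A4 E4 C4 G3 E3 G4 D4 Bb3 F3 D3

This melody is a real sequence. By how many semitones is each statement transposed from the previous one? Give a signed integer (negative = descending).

-2

The 5-note cells begin on D#5, C#5, B4, A4, G4 — each down a 2nd from the last.
D#5 to C#5 spans -2 semitones.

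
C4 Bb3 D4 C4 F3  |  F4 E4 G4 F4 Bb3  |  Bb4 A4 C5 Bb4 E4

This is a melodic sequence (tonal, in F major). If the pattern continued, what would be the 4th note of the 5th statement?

A5

The unit is 5 notes. Position-4 pitches of the 3 shown cells: C4, F4, Bb4.
Each moves up a 4th. Continuing: E5 → A5.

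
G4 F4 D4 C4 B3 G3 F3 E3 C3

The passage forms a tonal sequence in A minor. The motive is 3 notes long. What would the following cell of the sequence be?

B2 A2 F2

Unit = 3 notes; the statements start on G4, C4, F3, moving down a 5th each time.
So cell 4 is B2 A2 F2.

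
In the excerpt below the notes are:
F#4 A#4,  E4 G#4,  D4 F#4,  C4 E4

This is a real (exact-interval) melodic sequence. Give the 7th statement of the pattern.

Gb3 Bb3

The 2-note cells begin on F#4, E4, D4, C4 — each down a 2nd from the last.
Continuing the starts: Bb3 → Ab3 → Gb3.
From Gb3 the exact shape gives Gb3 Bb3.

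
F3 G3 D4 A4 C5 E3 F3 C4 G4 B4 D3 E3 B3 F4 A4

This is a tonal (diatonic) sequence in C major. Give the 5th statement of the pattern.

B2 C3 G3 D4 F4

With a 5-note motive the entries are F3, E3, D3, each down a 2nd from the previous.
Carrying on: C3 → B2.
From B2 the diatonic shape gives B2 C3 G3 D4 F4.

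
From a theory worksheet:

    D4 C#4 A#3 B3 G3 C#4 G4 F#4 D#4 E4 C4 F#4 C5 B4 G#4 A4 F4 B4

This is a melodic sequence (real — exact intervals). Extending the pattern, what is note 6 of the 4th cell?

E5

With 6-note cells, note 6 of each statement runs C#4, F#4, B4.
One more up a 4th gives E5.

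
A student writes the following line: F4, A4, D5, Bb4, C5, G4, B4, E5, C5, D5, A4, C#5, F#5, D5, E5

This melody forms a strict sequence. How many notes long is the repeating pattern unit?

5

15 notes total. Splitting into 3 groups of 5:
F4 A4 D5 Bb4 C5 | G4 B4 E5 C5 D5 | A4 C#5 F#5 D5 E5
Every group is a transposition up a 2nd of the one before; no shorter unit works.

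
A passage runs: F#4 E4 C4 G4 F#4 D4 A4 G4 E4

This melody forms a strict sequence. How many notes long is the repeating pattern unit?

There are 9 notes; a 3-note unit gives 3 cells:
F#4 E4 C4 | G4 F#4 D4 | A4 G4 E4
That's a consistent up a 2nd shift per cell, and no other grouping gives one.

3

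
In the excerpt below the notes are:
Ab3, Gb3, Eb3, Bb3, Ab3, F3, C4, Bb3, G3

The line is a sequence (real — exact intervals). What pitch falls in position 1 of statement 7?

G#4

Grouping in 3s, the 1st note of each cell is Ab3, Bb3, C4.
Extending up a 2nd: D4 → E4 → F#4 → G#4.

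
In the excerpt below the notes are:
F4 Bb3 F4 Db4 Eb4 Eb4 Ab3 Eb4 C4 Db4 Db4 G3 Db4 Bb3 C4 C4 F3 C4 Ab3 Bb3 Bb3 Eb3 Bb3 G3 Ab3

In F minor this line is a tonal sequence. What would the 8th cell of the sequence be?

F3 Bb2 F3 Db3 Eb3

With a 5-note motive the entries are F4, Eb4, Db4, C4, Bb3, each down a 2nd from the previous.
Continuing the starts: Ab3 → G3 → F3.
So cell 8 is F3 Bb2 F3 Db3 Eb3.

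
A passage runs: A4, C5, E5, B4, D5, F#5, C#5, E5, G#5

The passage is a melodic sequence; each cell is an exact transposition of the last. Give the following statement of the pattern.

With a 3-note motive the entries are A4, B4, C#5, each up a 2nd from the previous.
From D#5 the exact shape gives D#5 F#5 A#5.

D#5 F#5 A#5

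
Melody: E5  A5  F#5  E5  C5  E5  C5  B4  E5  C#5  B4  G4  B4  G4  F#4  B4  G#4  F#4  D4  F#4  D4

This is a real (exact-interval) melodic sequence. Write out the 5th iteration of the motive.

Taking 7-note groups, the heads are E5, B4, F#4: the pattern moves down a 4th.
Carrying on: C#4 → G#3.
So cell 5 is G#3 C#4 A#3 G#3 E3 G#3 E3.

G#3 C#4 A#3 G#3 E3 G#3 E3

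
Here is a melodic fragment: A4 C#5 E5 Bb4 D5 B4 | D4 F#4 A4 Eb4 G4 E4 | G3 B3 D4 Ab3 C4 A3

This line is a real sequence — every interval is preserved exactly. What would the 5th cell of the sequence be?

F2 A2 C3 Gb2 Bb2 G2

The 6-note cells begin on A4, D4, G3 — each down a 5th from the last.
Carrying on: C3 → F2.
So cell 5 is F2 A2 C3 Gb2 Bb2 G2.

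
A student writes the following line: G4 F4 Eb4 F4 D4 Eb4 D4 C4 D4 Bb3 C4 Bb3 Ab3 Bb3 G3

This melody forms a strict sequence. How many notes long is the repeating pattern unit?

There are 15 notes; a 5-note unit gives 3 cells:
G4 F4 Eb4 F4 D4 | Eb4 D4 C4 D4 Bb3 | C4 Bb3 Ab3 Bb3 G3
That's a consistent down a 3rd shift per cell, and no other grouping gives one.

5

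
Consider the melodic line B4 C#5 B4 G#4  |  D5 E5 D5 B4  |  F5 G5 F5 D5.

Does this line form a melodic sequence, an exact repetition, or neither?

sequence

Each 4-note cell is the previous one transposed up a 3rd.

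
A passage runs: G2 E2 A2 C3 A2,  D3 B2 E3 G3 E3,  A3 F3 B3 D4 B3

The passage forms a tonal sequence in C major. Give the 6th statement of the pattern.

F5 D5 G5 B5 G5

The 5-note cells begin on G2, D3, A3 — each up a 5th from the last.
Carrying on: E4 → B4 → F5.
So cell 6 is F5 D5 G5 B5 G5.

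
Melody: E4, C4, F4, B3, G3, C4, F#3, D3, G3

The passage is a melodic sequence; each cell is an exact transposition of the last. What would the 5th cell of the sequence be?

The 3-note cells begin on E4, B3, F#3 — each down a 4th from the last.
Continuing the starts: C#3 → G#2.
Statement 5 starts on G#2 and keeps the same exact contour: G#2 E2 A2.

G#2 E2 A2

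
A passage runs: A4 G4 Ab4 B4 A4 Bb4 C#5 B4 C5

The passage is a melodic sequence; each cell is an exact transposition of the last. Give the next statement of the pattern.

D#5 C#5 D5

The 3-note cells begin on A4, B4, C#5 — each up a 2nd from the last.
Statement 4 starts on D#5 and keeps the same exact contour: D#5 C#5 D5.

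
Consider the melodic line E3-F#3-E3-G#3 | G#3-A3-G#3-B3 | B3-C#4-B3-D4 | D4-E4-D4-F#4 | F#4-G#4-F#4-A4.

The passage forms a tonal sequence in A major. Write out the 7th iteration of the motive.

C#5 D5 C#5 E5

Taking 4-note groups, the heads are E3, G#3, B3, D4, F#4: the pattern moves up a 3rd.
Continuing the starts: A4 → C#5.
From C#5 the diatonic shape gives C#5 D5 C#5 E5.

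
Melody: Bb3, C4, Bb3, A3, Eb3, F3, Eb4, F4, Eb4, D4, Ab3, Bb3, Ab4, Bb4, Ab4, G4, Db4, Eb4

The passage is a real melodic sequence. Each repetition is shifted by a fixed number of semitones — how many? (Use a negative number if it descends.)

The 6-note cells begin on Bb3, Eb4, Ab4 — each up a 4th from the last.
Bb3→Eb4 is 63 − 58 = 5 semitones.

5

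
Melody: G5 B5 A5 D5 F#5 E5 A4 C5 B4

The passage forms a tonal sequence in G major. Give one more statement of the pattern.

E4 G4 F#4

Unit = 3 notes; the statements start on G5, D5, A4, moving down a 4th each time.
From E4 the diatonic shape gives E4 G4 F#4.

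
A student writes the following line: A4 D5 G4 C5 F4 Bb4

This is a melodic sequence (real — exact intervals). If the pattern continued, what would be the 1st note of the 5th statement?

The unit is 2 notes. Position-1 pitches of the 3 shown cells: A4, G4, F4.
Carrying that down a 2nd forward: Eb4 → Db4.

Db4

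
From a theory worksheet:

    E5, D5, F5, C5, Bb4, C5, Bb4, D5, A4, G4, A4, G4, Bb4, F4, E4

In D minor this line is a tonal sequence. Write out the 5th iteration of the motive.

Taking 5-note groups, the heads are E5, C5, A4: the pattern moves down a 3rd.
Carrying on: F4 → D4.
So cell 5 is D4 C4 E4 Bb3 A3.

D4 C4 E4 Bb3 A3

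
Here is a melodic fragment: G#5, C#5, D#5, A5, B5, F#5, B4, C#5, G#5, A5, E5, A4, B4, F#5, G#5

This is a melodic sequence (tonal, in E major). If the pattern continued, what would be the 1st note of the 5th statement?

With 5-note cells, note 1 of each statement runs G#5, F#5, E5.
Each moves down a 2nd. Continuing: D#5 → C#5.

C#5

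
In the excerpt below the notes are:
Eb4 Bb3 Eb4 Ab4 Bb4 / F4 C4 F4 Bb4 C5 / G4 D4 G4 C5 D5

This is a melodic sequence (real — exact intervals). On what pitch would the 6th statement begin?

C#5

Taking 5-note groups, the heads are Eb4, F4, G4: the pattern moves up a 2nd.
Continuing: A4 → B4 → C#5. Statement 6 starts on C#5.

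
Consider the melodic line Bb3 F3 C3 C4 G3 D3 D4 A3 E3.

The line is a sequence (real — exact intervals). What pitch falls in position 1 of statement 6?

With 3-note cells, note 1 of each statement runs Bb3, C4, D4.
Each moves up a 2nd. Continuing: E4 → F#4 → G#4.

G#4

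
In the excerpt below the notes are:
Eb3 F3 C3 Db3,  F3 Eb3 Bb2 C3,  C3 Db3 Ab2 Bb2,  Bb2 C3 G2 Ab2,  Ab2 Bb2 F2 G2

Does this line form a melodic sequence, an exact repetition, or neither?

Note 1 of cell 2 is F3; if this were a sequence it would be Db3. No unit length gives a consistent transposition pattern.

neither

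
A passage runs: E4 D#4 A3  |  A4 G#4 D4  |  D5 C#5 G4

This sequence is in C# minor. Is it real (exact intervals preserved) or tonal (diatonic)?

real

Each cell has the same semitone pattern (-1, -6) — intervals are preserved exactly.
And D4 lies outside C# minor, so the sequence is real rather than tonal.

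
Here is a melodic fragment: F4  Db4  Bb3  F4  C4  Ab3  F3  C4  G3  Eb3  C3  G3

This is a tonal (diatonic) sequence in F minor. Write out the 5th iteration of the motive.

Ab2 F2 Db2 Ab2

Unit = 4 notes; the statements start on F4, C4, G3, moving down a 4th each time.
Continuing the starts: Db3 → Ab2.
From Ab2 the diatonic shape gives Ab2 F2 Db2 Ab2.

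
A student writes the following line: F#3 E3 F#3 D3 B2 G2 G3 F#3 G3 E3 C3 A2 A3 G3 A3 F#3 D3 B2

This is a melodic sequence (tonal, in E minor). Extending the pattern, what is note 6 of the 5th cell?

D3

With 6-note cells, note 6 of each statement runs G2, A2, B2.
Each moves up a 2nd. Continuing: C3 → D3.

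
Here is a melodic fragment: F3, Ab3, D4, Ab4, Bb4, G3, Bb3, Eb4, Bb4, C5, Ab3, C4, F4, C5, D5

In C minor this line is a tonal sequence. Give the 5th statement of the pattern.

With a 5-note motive the entries are F3, G3, Ab3, each up a 2nd from the previous.
Continuing the starts: Bb3 → C4.
From C4 the diatonic shape gives C4 Eb4 Ab4 Eb5 F5.

C4 Eb4 Ab4 Eb5 F5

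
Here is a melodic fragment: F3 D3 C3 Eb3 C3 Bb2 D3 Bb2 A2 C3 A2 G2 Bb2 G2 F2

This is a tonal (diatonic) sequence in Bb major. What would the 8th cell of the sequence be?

Unit = 3 notes; the statements start on F3, Eb3, D3, C3, Bb2, moving down a 2nd each time.
Carrying on: A2 → G2 → F2.
So cell 8 is F2 D2 C2.

F2 D2 C2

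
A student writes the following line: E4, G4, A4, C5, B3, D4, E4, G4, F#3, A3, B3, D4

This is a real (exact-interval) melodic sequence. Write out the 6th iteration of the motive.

With a 4-note motive the entries are E4, B3, F#3, each down a 4th from the previous.
Extending down a 4th: C#3 → G#2 → D#2.
So cell 6 is D#2 F#2 G#2 B2.

D#2 F#2 G#2 B2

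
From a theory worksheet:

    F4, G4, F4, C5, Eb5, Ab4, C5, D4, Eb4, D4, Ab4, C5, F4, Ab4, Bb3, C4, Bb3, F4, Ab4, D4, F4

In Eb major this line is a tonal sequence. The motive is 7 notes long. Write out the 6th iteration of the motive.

C3 D3 C3 G3 Bb3 Eb3 G3

With a 7-note motive the entries are F4, D4, Bb3, each down a 3rd from the previous.
Carrying on: G3 → Eb3 → C3.
Statement 6 starts on C3 and keeps the same diatonic contour: C3 D3 C3 G3 Bb3 Eb3 G3.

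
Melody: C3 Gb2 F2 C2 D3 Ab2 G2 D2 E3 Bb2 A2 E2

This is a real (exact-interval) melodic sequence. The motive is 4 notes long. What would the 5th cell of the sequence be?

With a 4-note motive the entries are C3, D3, E3, each up a 2nd from the previous.
Carrying on: F#3 → G#3.
From G#3 the exact shape gives G#3 D3 C#3 G#2.

G#3 D3 C#3 G#2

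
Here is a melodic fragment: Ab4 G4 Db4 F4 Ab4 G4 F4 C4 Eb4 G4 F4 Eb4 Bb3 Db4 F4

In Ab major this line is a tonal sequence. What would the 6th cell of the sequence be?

C4 Bb3 F3 Ab3 C4

Unit = 5 notes; the statements start on Ab4, G4, F4, moving down a 2nd each time.
Carrying on: Eb4 → Db4 → C4.
From C4 the diatonic shape gives C4 Bb3 F3 Ab3 C4.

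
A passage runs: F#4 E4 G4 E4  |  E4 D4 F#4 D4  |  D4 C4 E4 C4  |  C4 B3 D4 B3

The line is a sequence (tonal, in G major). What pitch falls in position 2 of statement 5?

The unit is 4 notes. Position-2 pitches of the 4 shown cells: E4, D4, C4, B3.
Each moves down a 2nd; the next is A3.

A3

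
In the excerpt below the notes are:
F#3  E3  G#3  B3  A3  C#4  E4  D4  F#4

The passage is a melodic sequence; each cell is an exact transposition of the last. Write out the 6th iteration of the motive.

Taking 3-note groups, the heads are F#3, B3, E4: the pattern moves up a 4th.
Carrying on: A4 → D5 → G5.
From G5 the exact shape gives G5 F5 A5.

G5 F5 A5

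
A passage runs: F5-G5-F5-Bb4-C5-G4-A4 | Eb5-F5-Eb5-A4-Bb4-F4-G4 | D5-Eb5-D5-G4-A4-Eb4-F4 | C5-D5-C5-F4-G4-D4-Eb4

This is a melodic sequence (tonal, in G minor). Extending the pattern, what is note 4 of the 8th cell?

With 7-note cells, note 4 of each statement runs Bb4, A4, G4, F4.
Carrying that down a 2nd forward: Eb4 → D4 → C4 → Bb3.

Bb3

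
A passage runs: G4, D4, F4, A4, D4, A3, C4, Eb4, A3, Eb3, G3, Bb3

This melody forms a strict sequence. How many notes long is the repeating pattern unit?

There are 12 notes; a 4-note unit gives 3 cells:
G4 D4 F4 A4 | D4 A3 C4 Eb4 | A3 Eb3 G3 Bb3
Every group is a transposition down a 4th of the one before; no shorter unit works.

4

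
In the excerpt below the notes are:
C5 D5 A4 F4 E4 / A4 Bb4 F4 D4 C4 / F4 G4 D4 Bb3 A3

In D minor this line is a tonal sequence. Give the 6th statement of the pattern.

Taking 5-note groups, the heads are C5, A4, F4: the pattern moves down a 3rd.
Carrying on: D4 → Bb3 → G3.
From G3 the diatonic shape gives G3 A3 E3 C3 Bb2.

G3 A3 E3 C3 Bb2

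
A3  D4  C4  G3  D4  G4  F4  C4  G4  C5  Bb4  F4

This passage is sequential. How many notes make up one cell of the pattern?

4

12 notes total. Splitting into 3 groups of 4:
A3 D4 C4 G3 | D4 G4 F4 C4 | G4 C5 Bb4 F4
Every group is a transposition up a 4th of the one before; no shorter unit works.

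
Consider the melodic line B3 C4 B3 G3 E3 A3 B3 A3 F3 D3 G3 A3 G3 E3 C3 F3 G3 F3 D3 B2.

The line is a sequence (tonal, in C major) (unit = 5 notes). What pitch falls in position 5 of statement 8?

E2

Grouping in 5s, the 5th note of each cell is E3, D3, C3, B2.
Extending down a 2nd: A2 → G2 → F2 → E2.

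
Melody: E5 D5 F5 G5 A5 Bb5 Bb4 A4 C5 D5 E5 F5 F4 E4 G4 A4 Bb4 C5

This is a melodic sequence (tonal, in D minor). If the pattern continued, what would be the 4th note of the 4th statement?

E4

Grouping in 6s, the 4th note of each cell is G5, D5, A4.
From A4, down a 4th gives E4.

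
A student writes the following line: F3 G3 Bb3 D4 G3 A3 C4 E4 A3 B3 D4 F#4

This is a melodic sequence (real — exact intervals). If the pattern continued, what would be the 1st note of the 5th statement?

C#4

Grouping in 4s, the 1st note of each cell is F3, G3, A3.
Each moves up a 2nd. Continuing: B3 → C#4.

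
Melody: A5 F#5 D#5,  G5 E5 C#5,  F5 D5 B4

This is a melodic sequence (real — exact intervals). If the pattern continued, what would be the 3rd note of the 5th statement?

G4

With 3-note cells, note 3 of each statement runs D#5, C#5, B4.
Extending down a 2nd: A4 → G4.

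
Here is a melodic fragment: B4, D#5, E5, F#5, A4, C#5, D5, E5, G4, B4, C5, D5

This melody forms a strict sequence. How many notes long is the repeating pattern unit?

4

Try groups of 4 (3 cells in 12 notes):
B4 D#5 E5 F#5 | A4 C#5 D5 E5 | G4 B4 C5 D5
Each cell is the previous one down a 2nd — so the unit is 4 notes.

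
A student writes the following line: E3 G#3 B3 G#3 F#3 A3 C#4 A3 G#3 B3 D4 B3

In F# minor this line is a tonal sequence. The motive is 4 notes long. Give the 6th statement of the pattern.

Unit = 4 notes; the statements start on E3, F#3, G#3, moving up a 2nd each time.
Continuing the starts: A3 → B3 → C#4.
Statement 6 starts on C#4 and keeps the same diatonic contour: C#4 E4 G#4 E4.

C#4 E4 G#4 E4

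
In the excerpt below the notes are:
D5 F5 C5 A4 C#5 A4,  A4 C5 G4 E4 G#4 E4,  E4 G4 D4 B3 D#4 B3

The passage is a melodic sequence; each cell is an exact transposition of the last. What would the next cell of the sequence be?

B3 D4 A3 F#3 A#3 F#3

Unit = 6 notes; the statements start on D5, A4, E4, moving down a 4th each time.
From B3 the exact shape gives B3 D4 A3 F#3 A#3 F#3.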